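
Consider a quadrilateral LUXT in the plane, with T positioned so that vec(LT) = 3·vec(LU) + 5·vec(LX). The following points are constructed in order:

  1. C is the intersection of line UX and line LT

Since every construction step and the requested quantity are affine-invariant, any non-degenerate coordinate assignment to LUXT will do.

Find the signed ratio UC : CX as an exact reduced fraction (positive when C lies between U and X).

UC:CX = 5/3

Choose coordinates L = (0, 0), U = (1, 0), X = (0, 1), T = (3, 5).
1. C is the intersection of line UX and line LT ⇒ C = (3/8, 5/8)
C = U + t·(X−U) with t = 5/8, so UC:CX = t:(1−t) = 5/8:3/8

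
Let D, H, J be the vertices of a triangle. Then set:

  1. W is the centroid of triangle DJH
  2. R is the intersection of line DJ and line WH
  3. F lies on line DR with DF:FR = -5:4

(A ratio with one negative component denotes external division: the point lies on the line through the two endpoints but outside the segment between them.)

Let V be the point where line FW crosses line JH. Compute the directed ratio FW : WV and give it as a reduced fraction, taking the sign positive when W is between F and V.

FW:WV = -11/2

Assign D = (0, 0), H = (1, 0), J = (0, 1) — the answer is frame-independent, so this choice is without loss of generality.
1. W is the centroid of triangle DJH ⇒ W = (1/3, 1/3)
2. R is the intersection of line DJ and line WH ⇒ R = (0, 1/2)
3. F lies on line DR with DF:FR = -5:4 ⇒ F = (0, 5/2)
line FW meets JH at V = (3/11, 8/11)
W = F + t·(V−F) with t = 11/9, so FW:WV = 11/9:-2/9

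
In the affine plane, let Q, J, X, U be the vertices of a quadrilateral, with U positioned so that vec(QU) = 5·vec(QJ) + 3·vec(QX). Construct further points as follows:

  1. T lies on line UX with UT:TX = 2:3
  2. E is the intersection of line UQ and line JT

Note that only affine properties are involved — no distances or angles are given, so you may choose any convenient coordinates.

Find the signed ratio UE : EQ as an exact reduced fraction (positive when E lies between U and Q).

UE:EQ = 14/11

Work in coordinates with Q = (0, 0), J = (1, 0), X = (0, 1), U = (5, 3).
1. T lies on line UX with UT:TX = 2:3 ⇒ T = (3, 11/5)
2. E is the intersection of line UQ and line JT ⇒ E = (11/5, 33/25)
E = U + t·(Q−U) with t = 14/25, so UE:EQ = t:(1−t) = 14/25:11/25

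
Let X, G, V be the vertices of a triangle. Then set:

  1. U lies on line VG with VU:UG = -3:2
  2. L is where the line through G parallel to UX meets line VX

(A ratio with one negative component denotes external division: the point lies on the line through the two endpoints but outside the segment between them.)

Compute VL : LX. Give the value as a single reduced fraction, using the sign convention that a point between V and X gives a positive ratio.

Work in coordinates with X = (0, 0), G = (1, 0), V = (0, 1).
1. U lies on line VG with VU:UG = -3:2 ⇒ U = (3, -2)
2. L is where the line through G parallel to UX meets line VX ⇒ L = (0, 2/3)
L = V + t·(X−V) with t = 1/3, so VL:LX = t:(1−t) = 1/3:2/3

VL:LX = 1/2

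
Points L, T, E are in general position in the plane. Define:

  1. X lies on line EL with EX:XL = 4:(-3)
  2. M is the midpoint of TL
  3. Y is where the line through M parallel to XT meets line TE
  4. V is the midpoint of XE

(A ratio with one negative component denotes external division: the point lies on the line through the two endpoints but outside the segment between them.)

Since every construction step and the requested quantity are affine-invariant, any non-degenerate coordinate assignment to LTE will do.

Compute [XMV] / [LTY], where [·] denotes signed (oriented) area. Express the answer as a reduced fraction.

Work in coordinates with L = (0, 0), T = (1, 0), E = (0, 1).
1. X lies on line EL with EX:XL = 4:(-3) ⇒ X = (0, -3)
2. M is the midpoint of TL ⇒ M = (1/2, 0)
3. Y is where the line through M parallel to XT meets line TE ⇒ Y = (5/8, 3/8)
4. V is the midpoint of XE ⇒ V = (0, -1)
2·[XMV] = 1, 2·[LTY] = 3/8
[XMV]:[LTY] = 1:3/8 = 8/3

[XMV]:[LTY] = 8/3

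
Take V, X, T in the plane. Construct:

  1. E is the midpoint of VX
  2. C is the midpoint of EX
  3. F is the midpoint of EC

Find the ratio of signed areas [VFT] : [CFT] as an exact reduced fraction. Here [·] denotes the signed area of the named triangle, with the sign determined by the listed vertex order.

[VFT]:[CFT] = -5

Assign V = (0, 0), X = (1, 0), T = (0, 1) — the answer is frame-independent, so this choice is without loss of generality.
1. E is the midpoint of VX ⇒ E = (1/2, 0)
2. C is the midpoint of EX ⇒ C = (3/4, 0)
3. F is the midpoint of EC ⇒ F = (5/8, 0)
2·[VFT] = 5/8, 2·[CFT] = -1/8
[VFT]:[CFT] = 5/8:-1/8 = -5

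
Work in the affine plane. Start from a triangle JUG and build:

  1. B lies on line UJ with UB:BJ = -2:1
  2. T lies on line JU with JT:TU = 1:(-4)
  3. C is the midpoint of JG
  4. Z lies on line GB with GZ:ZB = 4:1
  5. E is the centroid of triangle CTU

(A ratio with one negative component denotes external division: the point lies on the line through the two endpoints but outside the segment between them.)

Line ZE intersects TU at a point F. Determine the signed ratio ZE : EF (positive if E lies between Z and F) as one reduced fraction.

Choose coordinates J = (0, 0), U = (1, 0), G = (0, 1).
1. B lies on line UJ with UB:BJ = -2:1 ⇒ B = (-1, 0)
2. T lies on line JU with JT:TU = 1:(-4) ⇒ T = (-1/3, 0)
3. C is the midpoint of JG ⇒ C = (0, 1/2)
4. Z lies on line GB with GZ:ZB = 4:1 ⇒ Z = (-4/5, 1/5)
5. E is the centroid of triangle CTU ⇒ E = (2/9, 1/6)
line ZE meets TU at F = (16/3, 0)
E = Z + t·(F−Z) with t = 1/6, so ZE:EF = 1/6:5/6

ZE:EF = 1/5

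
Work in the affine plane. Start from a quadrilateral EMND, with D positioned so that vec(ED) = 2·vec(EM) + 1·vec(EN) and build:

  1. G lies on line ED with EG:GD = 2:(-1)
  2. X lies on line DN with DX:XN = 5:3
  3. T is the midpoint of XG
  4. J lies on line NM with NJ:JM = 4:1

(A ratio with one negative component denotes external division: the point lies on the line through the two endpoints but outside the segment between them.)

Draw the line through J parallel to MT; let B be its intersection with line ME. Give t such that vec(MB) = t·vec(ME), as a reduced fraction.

Set E = (0, 0), M = (1, 0), N = (0, 1), D = (2, 1); any affine frame gives the same invariant.
1. G lies on line ED with EG:GD = 2:(-1) ⇒ G = (4, 2)
2. X lies on line DN with DX:XN = 5:3 ⇒ X = (3/4, 1)
3. T is the midpoint of XG ⇒ T = (19/8, 3/2)
4. J lies on line NM with NJ:JM = 4:1 ⇒ J = (4/5, 1/5)
through J parallel to MT: direction (11/8, 3/2); meets ME at B = (37/60, 0)
B = M + t·(E−M) with t = 23/60

t = 23/60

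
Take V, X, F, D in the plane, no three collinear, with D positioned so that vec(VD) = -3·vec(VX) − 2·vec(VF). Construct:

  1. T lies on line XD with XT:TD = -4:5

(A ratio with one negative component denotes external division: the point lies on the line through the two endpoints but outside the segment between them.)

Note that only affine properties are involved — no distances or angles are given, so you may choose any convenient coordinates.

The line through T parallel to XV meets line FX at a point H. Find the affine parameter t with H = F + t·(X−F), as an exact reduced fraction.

Work in coordinates with V = (0, 0), X = (1, 0), F = (0, 1), D = (-3, -2).
1. T lies on line XD with XT:TD = -4:5 ⇒ T = (17, 8)
through T parallel to XV: direction (-1, 0); meets FX at H = (-7, 8)
H = F + t·(X−F) with t = -7

t = -7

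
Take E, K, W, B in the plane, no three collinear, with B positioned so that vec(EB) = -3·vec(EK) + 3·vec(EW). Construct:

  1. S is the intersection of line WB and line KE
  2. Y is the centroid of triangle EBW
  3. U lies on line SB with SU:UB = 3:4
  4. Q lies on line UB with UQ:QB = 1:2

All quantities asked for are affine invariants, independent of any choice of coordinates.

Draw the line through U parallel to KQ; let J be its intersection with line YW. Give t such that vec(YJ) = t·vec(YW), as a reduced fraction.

t = 20/23

Set E = (0, 0), K = (1, 0), W = (0, 1), B = (-3, 3); any affine frame gives the same invariant.
1. S is the intersection of line WB and line KE ⇒ S = (3/2, 0)
2. Y is the centroid of triangle EBW ⇒ Y = (-1, 4/3)
3. U lies on line SB with SU:UB = 3:4 ⇒ U = (-3/7, 9/7)
4. Q lies on line UB with UQ:QB = 1:2 ⇒ Q = (-9/7, 13/7)
through U parallel to KQ: direction (-16/7, 13/7); meets YW at J = (-3/23, 24/23)
J = Y + t·(W−Y) with t = 20/23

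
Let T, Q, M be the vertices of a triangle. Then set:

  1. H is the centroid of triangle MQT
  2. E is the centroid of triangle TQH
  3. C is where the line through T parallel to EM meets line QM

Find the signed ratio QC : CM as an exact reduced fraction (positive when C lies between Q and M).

Assign T = (0, 0), Q = (1, 0), M = (0, 1) — the answer is frame-independent, so this choice is without loss of generality.
1. H is the centroid of triangle MQT ⇒ H = (1/3, 1/3)
2. E is the centroid of triangle TQH ⇒ E = (4/9, 1/9)
3. C is where the line through T parallel to EM meets line QM ⇒ C = (-1, 2)
C = Q + t·(M−Q) with t = 2, so QC:CM = t:(1−t) = 2:-1

QC:CM = -2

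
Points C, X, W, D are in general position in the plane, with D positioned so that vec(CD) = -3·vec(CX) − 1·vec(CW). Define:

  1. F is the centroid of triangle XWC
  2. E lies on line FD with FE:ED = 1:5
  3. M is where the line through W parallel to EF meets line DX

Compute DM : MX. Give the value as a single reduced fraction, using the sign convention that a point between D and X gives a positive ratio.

DM:MX = -4/7

Set C = (0, 0), X = (1, 0), W = (0, 1), D = (-3, -1); any affine frame gives the same invariant.
1. F is the centroid of triangle XWC ⇒ F = (1/3, 1/3)
2. E lies on line FD with FE:ED = 1:5 ⇒ E = (-2/9, 1/9)
3. M is where the line through W parallel to EF meets line DX ⇒ M = (-25/3, -7/3)
M = D + t·(X−D) with t = -4/3, so DM:MX = t:(1−t) = -4/3:7/3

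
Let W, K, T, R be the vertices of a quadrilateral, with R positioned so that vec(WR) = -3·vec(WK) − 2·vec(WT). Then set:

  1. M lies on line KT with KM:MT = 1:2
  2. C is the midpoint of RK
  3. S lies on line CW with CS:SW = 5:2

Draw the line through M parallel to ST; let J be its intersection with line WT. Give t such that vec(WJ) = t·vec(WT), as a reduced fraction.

t = -8/3

Choose coordinates W = (0, 0), K = (1, 0), T = (0, 1), R = (-3, -2).
1. M lies on line KT with KM:MT = 1:2 ⇒ M = (2/3, 1/3)
2. C is the midpoint of RK ⇒ C = (-1, -1)
3. S lies on line CW with CS:SW = 5:2 ⇒ S = (-2/7, -2/7)
through M parallel to ST: direction (2/7, 9/7); meets WT at J = (0, -8/3)
J = W + t·(T−W) with t = -8/3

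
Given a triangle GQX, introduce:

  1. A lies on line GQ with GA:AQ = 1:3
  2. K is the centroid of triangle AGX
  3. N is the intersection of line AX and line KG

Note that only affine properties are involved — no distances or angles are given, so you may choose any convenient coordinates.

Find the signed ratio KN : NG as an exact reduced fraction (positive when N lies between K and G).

KN:NG = -1/3

Assign G = (0, 0), Q = (1, 0), X = (0, 1) — the answer is frame-independent, so this choice is without loss of generality.
1. A lies on line GQ with GA:AQ = 1:3 ⇒ A = (1/4, 0)
2. K is the centroid of triangle AGX ⇒ K = (1/12, 1/3)
3. N is the intersection of line AX and line KG ⇒ N = (1/8, 1/2)
N = K + t·(G−K) with t = -1/2, so KN:NG = t:(1−t) = -1/2:3/2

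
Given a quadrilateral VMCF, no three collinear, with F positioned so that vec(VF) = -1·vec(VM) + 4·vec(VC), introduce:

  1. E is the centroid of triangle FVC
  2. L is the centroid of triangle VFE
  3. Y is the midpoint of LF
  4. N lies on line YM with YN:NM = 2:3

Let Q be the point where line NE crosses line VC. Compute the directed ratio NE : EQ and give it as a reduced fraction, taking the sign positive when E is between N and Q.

Work in coordinates with V = (0, 0), M = (1, 0), C = (0, 1), F = (-1, 4).
1. E is the centroid of triangle FVC ⇒ E = (-1/3, 5/3)
2. L is the centroid of triangle VFE ⇒ L = (-4/9, 17/9)
3. Y is the midpoint of LF ⇒ Y = (-13/18, 53/18)
4. N lies on line YM with YN:NM = 2:3 ⇒ N = (-1/30, 53/30)
line NE meets VC at Q = (0, 16/9)
E = N + t·(Q−N) with t = -9, so NE:EQ = -9:10

NE:EQ = -9/10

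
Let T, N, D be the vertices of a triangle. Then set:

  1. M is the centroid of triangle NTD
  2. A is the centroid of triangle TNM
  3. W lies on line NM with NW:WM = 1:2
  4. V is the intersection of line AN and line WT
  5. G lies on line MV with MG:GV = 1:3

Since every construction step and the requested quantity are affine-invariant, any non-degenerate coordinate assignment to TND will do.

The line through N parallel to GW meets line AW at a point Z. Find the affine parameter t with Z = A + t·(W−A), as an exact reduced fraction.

t = 20/23

Choose coordinates T = (0, 0), N = (1, 0), D = (0, 1).
1. M is the centroid of triangle NTD ⇒ M = (1/3, 1/3)
2. A is the centroid of triangle TNM ⇒ A = (4/9, 1/9)
3. W lies on line NM with NW:WM = 1:2 ⇒ W = (7/9, 1/9)
4. V is the intersection of line AN and line WT ⇒ V = (7/12, 1/12)
5. G lies on line MV with MG:GV = 1:3 ⇒ G = (19/48, 13/48)
through N parallel to GW: direction (55/144, -23/144); meets AW at Z = (152/207, 1/9)
Z = A + t·(W−A) with t = 20/23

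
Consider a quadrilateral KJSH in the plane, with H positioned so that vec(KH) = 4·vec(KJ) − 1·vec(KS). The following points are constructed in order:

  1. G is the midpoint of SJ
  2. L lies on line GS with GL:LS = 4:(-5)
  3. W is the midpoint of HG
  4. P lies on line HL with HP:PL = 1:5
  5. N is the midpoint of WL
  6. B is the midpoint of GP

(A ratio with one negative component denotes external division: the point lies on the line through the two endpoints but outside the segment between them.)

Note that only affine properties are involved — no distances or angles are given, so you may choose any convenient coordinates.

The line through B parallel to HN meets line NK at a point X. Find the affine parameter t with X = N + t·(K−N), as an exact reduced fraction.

t = 22/27

Assign K = (0, 0), J = (1, 0), S = (0, 1), H = (4, -1) — the answer is frame-independent, so this choice is without loss of generality.
1. G is the midpoint of SJ ⇒ G = (1/2, 1/2)
2. L lies on line GS with GL:LS = 4:(-5) ⇒ L = (5/2, -3/2)
3. W is the midpoint of HG ⇒ W = (9/4, -1/4)
4. P lies on line HL with HP:PL = 1:5 ⇒ P = (15/4, -13/12)
5. N is the midpoint of WL ⇒ N = (19/8, -7/8)
6. B is the midpoint of GP ⇒ B = (17/8, -7/24)
through B parallel to HN: direction (-13/8, 1/8); meets NK at X = (95/216, -35/216)
X = N + t·(K−N) with t = 22/27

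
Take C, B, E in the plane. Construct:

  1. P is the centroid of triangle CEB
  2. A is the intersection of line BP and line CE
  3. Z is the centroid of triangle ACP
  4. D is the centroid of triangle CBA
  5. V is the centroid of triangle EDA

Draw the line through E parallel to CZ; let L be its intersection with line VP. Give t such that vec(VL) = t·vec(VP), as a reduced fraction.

Assign C = (0, 0), B = (1, 0), E = (0, 1) — the answer is frame-independent, so this choice is without loss of generality.
1. P is the centroid of triangle CEB ⇒ P = (1/3, 1/3)
2. A is the intersection of line BP and line CE ⇒ A = (0, 1/2)
3. Z is the centroid of triangle ACP ⇒ Z = (1/9, 5/18)
4. D is the centroid of triangle CBA ⇒ D = (1/3, 1/6)
5. V is the centroid of triangle EDA ⇒ V = (1/9, 5/9)
through E parallel to CZ: direction (1/9, 5/18); meets VP at L = (-2/21, 16/21)
L = V + t·(P−V) with t = -13/14

t = -13/14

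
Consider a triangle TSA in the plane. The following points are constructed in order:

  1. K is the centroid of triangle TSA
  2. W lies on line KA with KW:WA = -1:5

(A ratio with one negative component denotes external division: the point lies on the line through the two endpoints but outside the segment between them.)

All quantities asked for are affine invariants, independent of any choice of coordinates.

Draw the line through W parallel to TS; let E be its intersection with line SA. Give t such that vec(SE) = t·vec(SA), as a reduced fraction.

t = 1/6

Work in coordinates with T = (0, 0), S = (1, 0), A = (0, 1).
1. K is the centroid of triangle TSA ⇒ K = (1/3, 1/3)
2. W lies on line KA with KW:WA = -1:5 ⇒ W = (5/12, 1/6)
through W parallel to TS: direction (1, 0); meets SA at E = (5/6, 1/6)
E = S + t·(A−S) with t = 1/6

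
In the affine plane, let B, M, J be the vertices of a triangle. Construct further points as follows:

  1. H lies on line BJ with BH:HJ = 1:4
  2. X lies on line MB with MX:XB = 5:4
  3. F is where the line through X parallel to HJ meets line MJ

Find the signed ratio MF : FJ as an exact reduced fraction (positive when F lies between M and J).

MF:FJ = 5/4

Work in coordinates with B = (0, 0), M = (1, 0), J = (0, 1).
1. H lies on line BJ with BH:HJ = 1:4 ⇒ H = (0, 1/5)
2. X lies on line MB with MX:XB = 5:4 ⇒ X = (4/9, 0)
3. F is where the line through X parallel to HJ meets line MJ ⇒ F = (4/9, 5/9)
F = M + t·(J−M) with t = 5/9, so MF:FJ = t:(1−t) = 5/9:4/9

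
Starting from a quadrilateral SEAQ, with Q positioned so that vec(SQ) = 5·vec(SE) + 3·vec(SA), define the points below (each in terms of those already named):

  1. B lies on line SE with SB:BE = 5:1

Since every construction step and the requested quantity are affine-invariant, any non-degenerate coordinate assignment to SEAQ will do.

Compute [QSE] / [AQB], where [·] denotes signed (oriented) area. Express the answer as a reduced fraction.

[QSE]:[AQB] = -9/20

Work in coordinates with S = (0, 0), E = (1, 0), A = (0, 1), Q = (5, 3).
1. B lies on line SE with SB:BE = 5:1 ⇒ B = (5/6, 0)
2·[QSE] = 3, 2·[AQB] = -20/3
[QSE]:[AQB] = 3:-20/3 = -9/20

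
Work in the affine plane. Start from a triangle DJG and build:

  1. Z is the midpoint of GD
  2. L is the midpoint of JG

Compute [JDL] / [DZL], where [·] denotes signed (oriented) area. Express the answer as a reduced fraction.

[JDL]:[DZL] = 2

Set D = (0, 0), J = (1, 0), G = (0, 1); any affine frame gives the same invariant.
1. Z is the midpoint of GD ⇒ Z = (0, 1/2)
2. L is the midpoint of JG ⇒ L = (1/2, 1/2)
2·[JDL] = -1/2, 2·[DZL] = -1/4
[JDL]:[DZL] = -1/2:-1/4 = 2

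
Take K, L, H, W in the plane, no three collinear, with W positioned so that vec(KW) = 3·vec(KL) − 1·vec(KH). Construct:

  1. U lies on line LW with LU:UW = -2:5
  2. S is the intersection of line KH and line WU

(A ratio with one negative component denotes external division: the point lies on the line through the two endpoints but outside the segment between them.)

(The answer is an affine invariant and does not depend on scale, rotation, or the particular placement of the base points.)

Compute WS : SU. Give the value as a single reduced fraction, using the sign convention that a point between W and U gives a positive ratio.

Choose coordinates K = (0, 0), L = (1, 0), H = (0, 1), W = (3, -1).
1. U lies on line LW with LU:UW = -2:5 ⇒ U = (-1/3, 2/3)
2. S is the intersection of line KH and line WU ⇒ S = (0, 1/2)
S = W + t·(U−W) with t = 9/10, so WS:SU = t:(1−t) = 9/10:1/10

WS:SU = 9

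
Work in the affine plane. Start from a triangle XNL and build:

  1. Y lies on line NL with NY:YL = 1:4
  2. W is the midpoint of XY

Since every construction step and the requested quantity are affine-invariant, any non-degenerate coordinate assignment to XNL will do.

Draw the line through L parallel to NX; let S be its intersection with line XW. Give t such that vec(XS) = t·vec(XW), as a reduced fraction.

t = 10

Work in coordinates with X = (0, 0), N = (1, 0), L = (0, 1).
1. Y lies on line NL with NY:YL = 1:4 ⇒ Y = (4/5, 1/5)
2. W is the midpoint of XY ⇒ W = (2/5, 1/10)
through L parallel to NX: direction (-1, 0); meets XW at S = (4, 1)
S = X + t·(W−X) with t = 10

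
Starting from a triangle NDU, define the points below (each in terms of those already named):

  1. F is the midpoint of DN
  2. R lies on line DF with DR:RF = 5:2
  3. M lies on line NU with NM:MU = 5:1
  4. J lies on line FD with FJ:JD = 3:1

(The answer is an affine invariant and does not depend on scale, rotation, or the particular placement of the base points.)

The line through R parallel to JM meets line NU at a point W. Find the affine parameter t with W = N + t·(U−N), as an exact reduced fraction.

Set N = (0, 0), D = (1, 0), U = (0, 1); any affine frame gives the same invariant.
1. F is the midpoint of DN ⇒ F = (1/2, 0)
2. R lies on line DF with DR:RF = 5:2 ⇒ R = (9/14, 0)
3. M lies on line NU with NM:MU = 5:1 ⇒ M = (0, 5/6)
4. J lies on line FD with FJ:JD = 3:1 ⇒ J = (7/8, 0)
through R parallel to JM: direction (-7/8, 5/6); meets NU at W = (0, 30/49)
W = N + t·(U−N) with t = 30/49

t = 30/49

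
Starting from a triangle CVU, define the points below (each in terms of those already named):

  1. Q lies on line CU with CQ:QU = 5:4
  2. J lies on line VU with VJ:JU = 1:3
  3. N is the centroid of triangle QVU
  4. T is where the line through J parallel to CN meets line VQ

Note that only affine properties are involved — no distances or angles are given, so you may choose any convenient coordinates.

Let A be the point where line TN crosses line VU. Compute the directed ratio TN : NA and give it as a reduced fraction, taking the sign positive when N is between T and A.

TN:NA = -7/76

Assign C = (0, 0), V = (1, 0), U = (0, 1) — the answer is frame-independent, so this choice is without loss of generality.
1. Q lies on line CU with CQ:QU = 5:4 ⇒ Q = (0, 5/9)
2. J lies on line VU with VJ:JU = 1:3 ⇒ J = (3/4, 1/4)
3. N is the centroid of triangle QVU ⇒ N = (1/3, 14/27)
4. T is where the line through J parallel to CN meets line VQ ⇒ T = (53/76, 115/684)
line TN meets VU at A = (30/7, -23/7)
N = T + t·(A−T) with t = -7/69, so TN:NA = -7/69:76/69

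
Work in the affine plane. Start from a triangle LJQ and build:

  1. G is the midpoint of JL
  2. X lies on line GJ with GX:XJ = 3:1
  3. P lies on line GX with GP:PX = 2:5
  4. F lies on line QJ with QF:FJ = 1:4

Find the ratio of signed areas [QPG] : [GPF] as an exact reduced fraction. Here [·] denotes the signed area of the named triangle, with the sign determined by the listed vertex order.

[QPG]:[GPF] = -5/4

Set L = (0, 0), J = (1, 0), Q = (0, 1); any affine frame gives the same invariant.
1. G is the midpoint of JL ⇒ G = (1/2, 0)
2. X lies on line GJ with GX:XJ = 3:1 ⇒ X = (7/8, 0)
3. P lies on line GX with GP:PX = 2:5 ⇒ P = (17/28, 0)
4. F lies on line QJ with QF:FJ = 1:4 ⇒ F = (1/5, 4/5)
2·[QPG] = -3/28, 2·[GPF] = 3/35
[QPG]:[GPF] = -3/28:3/35 = -5/4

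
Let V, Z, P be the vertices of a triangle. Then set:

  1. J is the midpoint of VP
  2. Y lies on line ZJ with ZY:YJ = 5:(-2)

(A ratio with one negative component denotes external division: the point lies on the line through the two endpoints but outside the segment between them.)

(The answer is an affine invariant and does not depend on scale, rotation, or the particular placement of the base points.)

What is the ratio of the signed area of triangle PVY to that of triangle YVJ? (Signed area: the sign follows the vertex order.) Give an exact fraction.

[PVY]:[YVJ] = -2

Choose coordinates V = (0, 0), Z = (1, 0), P = (0, 1).
1. J is the midpoint of VP ⇒ J = (0, 1/2)
2. Y lies on line ZJ with ZY:YJ = 5:(-2) ⇒ Y = (-2/3, 5/6)
2·[PVY] = -2/3, 2·[YVJ] = 1/3
[PVY]:[YVJ] = -2/3:1/3 = -2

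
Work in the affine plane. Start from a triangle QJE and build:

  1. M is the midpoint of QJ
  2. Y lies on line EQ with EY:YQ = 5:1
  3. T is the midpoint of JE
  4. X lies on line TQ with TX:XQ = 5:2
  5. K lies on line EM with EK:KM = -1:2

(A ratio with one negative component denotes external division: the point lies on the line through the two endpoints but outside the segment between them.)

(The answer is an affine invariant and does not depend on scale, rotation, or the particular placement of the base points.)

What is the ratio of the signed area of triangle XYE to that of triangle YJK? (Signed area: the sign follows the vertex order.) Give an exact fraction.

Set Q = (0, 0), J = (1, 0), E = (0, 1); any affine frame gives the same invariant.
1. M is the midpoint of QJ ⇒ M = (1/2, 0)
2. Y lies on line EQ with EY:YQ = 5:1 ⇒ Y = (0, 1/6)
3. T is the midpoint of JE ⇒ T = (1/2, 1/2)
4. X lies on line TQ with TX:XQ = 5:2 ⇒ X = (1/7, 1/7)
5. K lies on line EM with EK:KM = -1:2 ⇒ K = (-1/2, 2)
2·[XYE] = -5/42, 2·[YJK] = 7/4
[XYE]:[YJK] = -5/42:7/4 = -10/147

[XYE]:[YJK] = -10/147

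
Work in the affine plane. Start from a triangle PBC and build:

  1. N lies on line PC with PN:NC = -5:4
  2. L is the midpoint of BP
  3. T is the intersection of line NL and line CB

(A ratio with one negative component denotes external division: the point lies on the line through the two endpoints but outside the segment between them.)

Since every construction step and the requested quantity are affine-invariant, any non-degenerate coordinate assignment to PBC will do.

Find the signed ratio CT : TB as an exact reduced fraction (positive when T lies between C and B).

CT:TB = 4/5

Assign P = (0, 0), B = (1, 0), C = (0, 1) — the answer is frame-independent, so this choice is without loss of generality.
1. N lies on line PC with PN:NC = -5:4 ⇒ N = (0, 5)
2. L is the midpoint of BP ⇒ L = (1/2, 0)
3. T is the intersection of line NL and line CB ⇒ T = (4/9, 5/9)
T = C + t·(B−C) with t = 4/9, so CT:TB = t:(1−t) = 4/9:5/9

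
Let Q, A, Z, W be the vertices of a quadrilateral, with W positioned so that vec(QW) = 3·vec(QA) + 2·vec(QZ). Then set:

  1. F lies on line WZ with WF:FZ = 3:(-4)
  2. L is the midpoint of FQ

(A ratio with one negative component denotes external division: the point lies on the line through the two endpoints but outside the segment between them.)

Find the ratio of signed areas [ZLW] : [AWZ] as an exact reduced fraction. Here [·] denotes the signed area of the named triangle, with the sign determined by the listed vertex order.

Set Q = (0, 0), A = (1, 0), Z = (0, 1), W = (3, 2); any affine frame gives the same invariant.
1. F lies on line WZ with WF:FZ = 3:(-4) ⇒ F = (12, 5)
2. L is the midpoint of FQ ⇒ L = (6, 5/2)
2·[ZLW] = 3/2, 2·[AWZ] = 4
[ZLW]:[AWZ] = 3/2:4 = 3/8

[ZLW]:[AWZ] = 3/8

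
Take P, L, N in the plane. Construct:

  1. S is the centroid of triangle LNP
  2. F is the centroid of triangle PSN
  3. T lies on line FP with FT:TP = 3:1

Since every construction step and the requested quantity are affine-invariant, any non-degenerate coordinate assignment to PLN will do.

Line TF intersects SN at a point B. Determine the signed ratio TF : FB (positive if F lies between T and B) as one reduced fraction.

Assign P = (0, 0), L = (1, 0), N = (0, 1) — the answer is frame-independent, so this choice is without loss of generality.
1. S is the centroid of triangle LNP ⇒ S = (1/3, 1/3)
2. F is the centroid of triangle PSN ⇒ F = (1/9, 4/9)
3. T lies on line FP with FT:TP = 3:1 ⇒ T = (1/36, 1/9)
line TF meets SN at B = (1/6, 2/3)
F = T + t·(B−T) with t = 3/5, so TF:FB = 3/5:2/5

TF:FB = 3/2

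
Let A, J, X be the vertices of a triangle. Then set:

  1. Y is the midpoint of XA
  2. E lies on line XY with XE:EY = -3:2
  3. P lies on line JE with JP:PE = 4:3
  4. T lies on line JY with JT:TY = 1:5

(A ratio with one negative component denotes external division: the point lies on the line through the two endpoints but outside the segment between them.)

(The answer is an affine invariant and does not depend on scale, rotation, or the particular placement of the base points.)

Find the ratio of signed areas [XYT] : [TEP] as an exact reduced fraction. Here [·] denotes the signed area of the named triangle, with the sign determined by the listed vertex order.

Assign A = (0, 0), J = (1, 0), X = (0, 1) — the answer is frame-independent, so this choice is without loss of generality.
1. Y is the midpoint of XA ⇒ Y = (0, 1/2)
2. E lies on line XY with XE:EY = -3:2 ⇒ E = (0, -1/2)
3. P lies on line JE with JP:PE = 4:3 ⇒ P = (3/7, -2/7)
4. T lies on line JY with JT:TY = 1:5 ⇒ T = (5/6, 1/12)
2·[XYT] = 5/12, 2·[TEP] = 1/14
[XYT]:[TEP] = 5/12:1/14 = 35/6

[XYT]:[TEP] = 35/6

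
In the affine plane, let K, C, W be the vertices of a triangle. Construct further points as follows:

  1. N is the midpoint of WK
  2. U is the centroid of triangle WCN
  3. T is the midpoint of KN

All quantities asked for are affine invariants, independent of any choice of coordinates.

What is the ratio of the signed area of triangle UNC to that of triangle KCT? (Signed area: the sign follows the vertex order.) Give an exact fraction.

[UNC]:[KCT] = 2/3

Assign K = (0, 0), C = (1, 0), W = (0, 1) — the answer is frame-independent, so this choice is without loss of generality.
1. N is the midpoint of WK ⇒ N = (0, 1/2)
2. U is the centroid of triangle WCN ⇒ U = (1/3, 1/2)
3. T is the midpoint of KN ⇒ T = (0, 1/4)
2·[UNC] = 1/6, 2·[KCT] = 1/4
[UNC]:[KCT] = 1/6:1/4 = 2/3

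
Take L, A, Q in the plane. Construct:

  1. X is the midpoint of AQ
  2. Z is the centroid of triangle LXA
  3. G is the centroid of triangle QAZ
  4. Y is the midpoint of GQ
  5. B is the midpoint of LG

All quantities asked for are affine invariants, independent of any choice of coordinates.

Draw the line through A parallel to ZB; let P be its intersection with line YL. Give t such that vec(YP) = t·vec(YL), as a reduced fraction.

t = 11/13

Choose coordinates L = (0, 0), A = (1, 0), Q = (0, 1).
1. X is the midpoint of AQ ⇒ X = (1/2, 1/2)
2. Z is the centroid of triangle LXA ⇒ Z = (1/2, 1/6)
3. G is the centroid of triangle QAZ ⇒ G = (1/2, 7/18)
4. Y is the midpoint of GQ ⇒ Y = (1/4, 25/36)
5. B is the midpoint of LG ⇒ B = (1/4, 7/36)
through A parallel to ZB: direction (-1/4, 1/36); meets YL at P = (1/26, 25/234)
P = Y + t·(L−Y) with t = 11/13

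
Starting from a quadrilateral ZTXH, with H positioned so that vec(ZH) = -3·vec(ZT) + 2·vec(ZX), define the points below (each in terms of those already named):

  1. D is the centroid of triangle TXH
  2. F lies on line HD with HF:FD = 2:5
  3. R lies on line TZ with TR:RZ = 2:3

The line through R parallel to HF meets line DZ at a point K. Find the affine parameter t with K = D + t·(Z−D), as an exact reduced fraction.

Assign Z = (0, 0), T = (1, 0), X = (0, 1), H = (-3, 2) — the answer is frame-independent, so this choice is without loss of generality.
1. D is the centroid of triangle TXH ⇒ D = (-2/3, 1)
2. F lies on line HD with HF:FD = 2:5 ⇒ F = (-7/3, 12/7)
3. R lies on line TZ with TR:RZ = 2:3 ⇒ R = (3/5, 0)
through R parallel to HF: direction (2/3, -2/7); meets DZ at K = (-6/25, 9/25)
K = D + t·(Z−D) with t = 16/25

t = 16/25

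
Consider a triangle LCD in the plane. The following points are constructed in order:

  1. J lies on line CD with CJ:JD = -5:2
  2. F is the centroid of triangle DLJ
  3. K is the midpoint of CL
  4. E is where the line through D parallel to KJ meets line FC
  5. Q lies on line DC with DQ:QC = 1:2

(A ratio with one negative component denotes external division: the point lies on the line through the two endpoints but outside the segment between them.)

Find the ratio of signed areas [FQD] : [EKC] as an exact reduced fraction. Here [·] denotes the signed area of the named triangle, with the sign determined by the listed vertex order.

[FQD]:[EKC] = 1/2

Set L = (0, 0), C = (1, 0), D = (0, 1); any affine frame gives the same invariant.
1. J lies on line CD with CJ:JD = -5:2 ⇒ J = (-2/3, 5/3)
2. F is the centroid of triangle DLJ ⇒ F = (-2/9, 8/9)
3. K is the midpoint of CL ⇒ K = (1/2, 0)
4. E is where the line through D parallel to KJ meets line FC ⇒ E = (7/18, 4/9)
5. Q lies on line DC with DQ:QC = 1:2 ⇒ Q = (1/3, 2/3)
2·[FQD] = 1/9, 2·[EKC] = 2/9
[FQD]:[EKC] = 1/9:2/9 = 1/2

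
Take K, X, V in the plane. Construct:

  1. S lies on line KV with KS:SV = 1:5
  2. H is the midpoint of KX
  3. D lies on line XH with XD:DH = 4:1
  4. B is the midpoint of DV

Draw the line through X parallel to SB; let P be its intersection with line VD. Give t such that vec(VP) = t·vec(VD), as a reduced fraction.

t = 19/15

Choose coordinates K = (0, 0), X = (1, 0), V = (0, 1).
1. S lies on line KV with KS:SV = 1:5 ⇒ S = (0, 1/6)
2. H is the midpoint of KX ⇒ H = (1/2, 0)
3. D lies on line XH with XD:DH = 4:1 ⇒ D = (3/5, 0)
4. B is the midpoint of DV ⇒ B = (3/10, 1/2)
through X parallel to SB: direction (3/10, 1/3); meets VD at P = (19/25, -4/15)
P = V + t·(D−V) with t = 19/15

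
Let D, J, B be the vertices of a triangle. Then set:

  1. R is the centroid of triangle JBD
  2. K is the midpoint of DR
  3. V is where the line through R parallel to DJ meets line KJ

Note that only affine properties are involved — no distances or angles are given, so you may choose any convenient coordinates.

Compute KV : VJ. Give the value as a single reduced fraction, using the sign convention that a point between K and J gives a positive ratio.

Set D = (0, 0), J = (1, 0), B = (0, 1); any affine frame gives the same invariant.
1. R is the centroid of triangle JBD ⇒ R = (1/3, 1/3)
2. K is the midpoint of DR ⇒ K = (1/6, 1/6)
3. V is where the line through R parallel to DJ meets line KJ ⇒ V = (-2/3, 1/3)
V = K + t·(J−K) with t = -1, so KV:VJ = t:(1−t) = -1:2

KV:VJ = -1/2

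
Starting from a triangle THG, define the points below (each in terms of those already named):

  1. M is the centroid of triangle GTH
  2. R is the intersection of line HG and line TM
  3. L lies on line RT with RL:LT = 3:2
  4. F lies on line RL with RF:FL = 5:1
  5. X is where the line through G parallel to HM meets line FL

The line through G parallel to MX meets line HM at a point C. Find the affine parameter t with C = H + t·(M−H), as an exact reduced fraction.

Choose coordinates T = (0, 0), H = (1, 0), G = (0, 1).
1. M is the centroid of triangle GTH ⇒ M = (1/3, 1/3)
2. R is the intersection of line HG and line TM ⇒ R = (1/2, 1/2)
3. L lies on line RT with RL:LT = 3:2 ⇒ L = (1/5, 1/5)
4. F lies on line RL with RF:FL = 5:1 ⇒ F = (1/4, 1/4)
5. X is where the line through G parallel to HM meets line FL ⇒ X = (2/3, 2/3)
through G parallel to MX: direction (1/3, 1/3); meets HM at C = (-1/3, 2/3)
C = H + t·(M−H) with t = 2

t = 2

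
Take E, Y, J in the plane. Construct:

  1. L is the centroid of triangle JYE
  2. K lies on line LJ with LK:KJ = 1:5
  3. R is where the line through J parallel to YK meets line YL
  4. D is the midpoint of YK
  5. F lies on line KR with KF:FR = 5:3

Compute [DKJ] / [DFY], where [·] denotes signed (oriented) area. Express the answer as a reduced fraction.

[DKJ]:[DFY] = 8/5

Choose coordinates E = (0, 0), Y = (1, 0), J = (0, 1).
1. L is the centroid of triangle JYE ⇒ L = (1/3, 1/3)
2. K lies on line LJ with LK:KJ = 1:5 ⇒ K = (5/18, 4/9)
3. R is where the line through J parallel to YK meets line YL ⇒ R = (13/3, -5/3)
4. D is the midpoint of YK ⇒ D = (23/36, 2/9)
5. F lies on line KR with KF:FR = 5:3 ⇒ F = (45/16, -7/8)
2·[DKJ] = -5/36, 2·[DFY] = -25/288
[DKJ]:[DFY] = -5/36:-25/288 = 8/5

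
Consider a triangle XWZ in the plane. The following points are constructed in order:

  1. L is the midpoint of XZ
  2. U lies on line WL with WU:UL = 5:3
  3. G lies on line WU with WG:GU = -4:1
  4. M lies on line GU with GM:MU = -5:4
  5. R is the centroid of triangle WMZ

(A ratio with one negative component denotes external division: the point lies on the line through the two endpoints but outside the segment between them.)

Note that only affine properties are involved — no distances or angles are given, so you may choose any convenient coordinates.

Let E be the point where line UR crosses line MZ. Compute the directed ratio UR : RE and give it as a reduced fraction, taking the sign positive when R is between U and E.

UR:RE = 11

Work in coordinates with X = (0, 0), W = (1, 0), Z = (0, 1).
1. L is the midpoint of XZ ⇒ L = (0, 1/2)
2. U lies on line WL with WU:UL = 5:3 ⇒ U = (3/8, 5/16)
3. G lies on line WU with WG:GU = -4:1 ⇒ G = (1/6, 5/12)
4. M lies on line GU with GM:MU = -5:4 ⇒ M = (29/24, -5/48)
5. R is the centroid of triangle WMZ ⇒ R = (53/72, 43/144)
line UR meets MZ at E = (203/264, 157/528)
R = U + t·(E−U) with t = 11/12, so UR:RE = 11/12:1/12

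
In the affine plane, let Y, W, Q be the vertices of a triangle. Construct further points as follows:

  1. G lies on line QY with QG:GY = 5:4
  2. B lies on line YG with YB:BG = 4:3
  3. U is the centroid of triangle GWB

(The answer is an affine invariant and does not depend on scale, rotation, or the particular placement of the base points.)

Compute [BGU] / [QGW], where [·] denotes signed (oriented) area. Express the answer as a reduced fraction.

[BGU]:[QGW] = -4/35

Choose coordinates Y = (0, 0), W = (1, 0), Q = (0, 1).
1. G lies on line QY with QG:GY = 5:4 ⇒ G = (0, 4/9)
2. B lies on line YG with YB:BG = 4:3 ⇒ B = (0, 16/63)
3. U is the centroid of triangle GWB ⇒ U = (1/3, 44/189)
2·[BGU] = -4/63, 2·[QGW] = 5/9
[BGU]:[QGW] = -4/63:5/9 = -4/35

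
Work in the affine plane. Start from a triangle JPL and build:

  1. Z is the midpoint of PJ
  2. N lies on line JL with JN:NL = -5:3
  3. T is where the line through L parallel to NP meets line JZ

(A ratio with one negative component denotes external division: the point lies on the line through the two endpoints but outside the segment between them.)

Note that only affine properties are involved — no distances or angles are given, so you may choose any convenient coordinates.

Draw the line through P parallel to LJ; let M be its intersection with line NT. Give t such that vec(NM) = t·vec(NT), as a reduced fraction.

Choose coordinates J = (0, 0), P = (1, 0), L = (0, 1).
1. Z is the midpoint of PJ ⇒ Z = (1/2, 0)
2. N lies on line JL with JN:NL = -5:3 ⇒ N = (0, 5/2)
3. T is where the line through L parallel to NP meets line JZ ⇒ T = (2/5, 0)
through P parallel to LJ: direction (0, -1); meets NT at M = (1, -15/4)
M = N + t·(T−N) with t = 5/2

t = 5/2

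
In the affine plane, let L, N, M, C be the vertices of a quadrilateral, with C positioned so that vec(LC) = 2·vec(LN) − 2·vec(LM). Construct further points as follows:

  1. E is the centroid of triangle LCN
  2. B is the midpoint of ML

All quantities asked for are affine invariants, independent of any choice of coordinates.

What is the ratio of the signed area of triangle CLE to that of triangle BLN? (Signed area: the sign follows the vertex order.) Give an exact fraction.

Set L = (0, 0), N = (1, 0), M = (0, 1), C = (2, -2); any affine frame gives the same invariant.
1. E is the centroid of triangle LCN ⇒ E = (1, -2/3)
2. B is the midpoint of ML ⇒ B = (0, 1/2)
2·[CLE] = -2/3, 2·[BLN] = 1/2
[CLE]:[BLN] = -2/3:1/2 = -4/3

[CLE]:[BLN] = -4/3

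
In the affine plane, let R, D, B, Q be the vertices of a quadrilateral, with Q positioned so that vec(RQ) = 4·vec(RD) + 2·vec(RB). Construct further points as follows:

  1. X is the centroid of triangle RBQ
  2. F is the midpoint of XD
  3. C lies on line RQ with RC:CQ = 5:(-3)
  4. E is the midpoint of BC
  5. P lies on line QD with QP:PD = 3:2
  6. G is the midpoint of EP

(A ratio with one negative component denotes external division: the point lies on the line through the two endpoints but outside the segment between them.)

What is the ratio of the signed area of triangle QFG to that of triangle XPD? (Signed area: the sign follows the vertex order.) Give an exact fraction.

Assign R = (0, 0), D = (1, 0), B = (0, 1), Q = (4, 2) — the answer is frame-independent, so this choice is without loss of generality.
1. X is the centroid of triangle RBQ ⇒ X = (4/3, 1)
2. F is the midpoint of XD ⇒ F = (7/6, 1/2)
3. C lies on line RQ with RC:CQ = 5:(-3) ⇒ C = (10, 5)
4. E is the midpoint of BC ⇒ E = (5, 3)
5. P lies on line QD with QP:PD = 3:2 ⇒ P = (11/5, 4/5)
6. G is the midpoint of EP ⇒ G = (18/5, 19/10)
2·[QFG] = -19/60, 2·[XPD] = -14/15
[QFG]:[XPD] = -19/60:-14/15 = 19/56

[QFG]:[XPD] = 19/56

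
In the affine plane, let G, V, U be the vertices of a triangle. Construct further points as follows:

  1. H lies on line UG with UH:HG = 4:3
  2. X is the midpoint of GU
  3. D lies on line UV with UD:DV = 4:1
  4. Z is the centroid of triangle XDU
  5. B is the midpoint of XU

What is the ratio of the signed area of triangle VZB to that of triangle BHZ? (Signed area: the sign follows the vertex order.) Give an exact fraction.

[VZB]:[BHZ] = 7/36

Assign G = (0, 0), V = (1, 0), U = (0, 1) — the answer is frame-independent, so this choice is without loss of generality.
1. H lies on line UG with UH:HG = 4:3 ⇒ H = (0, 3/7)
2. X is the midpoint of GU ⇒ X = (0, 1/2)
3. D lies on line UV with UD:DV = 4:1 ⇒ D = (4/5, 1/5)
4. Z is the centroid of triangle XDU ⇒ Z = (4/15, 17/30)
5. B is the midpoint of XU ⇒ B = (0, 3/4)
2·[VZB] = 1/60, 2·[BHZ] = 3/35
[VZB]:[BHZ] = 1/60:3/35 = 7/36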